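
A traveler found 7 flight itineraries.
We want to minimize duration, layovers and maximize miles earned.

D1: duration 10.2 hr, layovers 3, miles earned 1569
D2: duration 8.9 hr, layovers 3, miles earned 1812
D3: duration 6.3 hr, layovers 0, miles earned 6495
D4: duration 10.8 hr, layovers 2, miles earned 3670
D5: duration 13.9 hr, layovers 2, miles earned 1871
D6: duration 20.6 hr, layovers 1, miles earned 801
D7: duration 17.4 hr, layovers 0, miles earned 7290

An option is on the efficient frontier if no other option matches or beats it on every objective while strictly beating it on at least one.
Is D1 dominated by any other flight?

D2 vs D1: duration 8.9≤10.2, layovers 3≤3, miles earned 1812≥1569 — D2 is at least as good on every objective and strictly better on at least one, so D2 dominates D1.

Yes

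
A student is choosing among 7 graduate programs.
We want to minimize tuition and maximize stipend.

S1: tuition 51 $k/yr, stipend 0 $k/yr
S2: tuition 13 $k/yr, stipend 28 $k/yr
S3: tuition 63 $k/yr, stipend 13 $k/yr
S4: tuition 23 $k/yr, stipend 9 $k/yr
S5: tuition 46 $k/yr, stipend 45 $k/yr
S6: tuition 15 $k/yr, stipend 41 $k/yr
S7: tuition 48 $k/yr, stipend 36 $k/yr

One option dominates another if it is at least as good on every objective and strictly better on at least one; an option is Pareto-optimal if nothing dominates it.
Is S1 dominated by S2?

S2 vs S1: tuition 13≤51, stipend 28≥0 — S2 is at least as good on every objective with at least one strict improvement.

Yes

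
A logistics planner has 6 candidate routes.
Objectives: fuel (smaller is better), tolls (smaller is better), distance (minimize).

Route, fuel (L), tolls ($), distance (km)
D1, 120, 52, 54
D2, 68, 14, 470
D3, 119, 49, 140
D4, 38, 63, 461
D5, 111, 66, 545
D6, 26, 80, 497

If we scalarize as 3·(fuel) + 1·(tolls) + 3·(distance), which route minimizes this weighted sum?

D1

D1: 3·120 + 1·52 + 3·54 = 574
D2: 3·68 + 1·14 + 3·470 = 1628
D3: 3·119 + 1·49 + 3·140 = 826
D4: 3·38 + 1·63 + 3·461 = 1560
D5: 3·111 + 1·66 + 3·545 = 2034
D6: 3·26 + 1·80 + 3·497 = 1649
Lowest: D1 at 574.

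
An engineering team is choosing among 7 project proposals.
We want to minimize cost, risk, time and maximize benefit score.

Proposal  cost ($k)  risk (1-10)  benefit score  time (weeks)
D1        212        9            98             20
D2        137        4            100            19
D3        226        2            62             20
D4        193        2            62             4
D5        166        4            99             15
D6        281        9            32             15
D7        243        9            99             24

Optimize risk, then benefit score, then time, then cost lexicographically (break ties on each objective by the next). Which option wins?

D4

First minimize risk: best is 2, kept {D3, D4}.
Then maximize benefit score: best is 62, kept {D3, D4}.
Then minimize time: best is 4, kept {D4}.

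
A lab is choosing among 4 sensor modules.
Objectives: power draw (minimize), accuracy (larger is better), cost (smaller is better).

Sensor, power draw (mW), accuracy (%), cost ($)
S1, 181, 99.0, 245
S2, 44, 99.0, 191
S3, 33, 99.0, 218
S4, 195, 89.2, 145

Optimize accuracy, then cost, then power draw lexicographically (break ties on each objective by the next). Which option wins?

First maximize accuracy: best is 99.0, kept {S1, S2, S3}.
Then minimize cost: best is 191, kept {S2}.

S2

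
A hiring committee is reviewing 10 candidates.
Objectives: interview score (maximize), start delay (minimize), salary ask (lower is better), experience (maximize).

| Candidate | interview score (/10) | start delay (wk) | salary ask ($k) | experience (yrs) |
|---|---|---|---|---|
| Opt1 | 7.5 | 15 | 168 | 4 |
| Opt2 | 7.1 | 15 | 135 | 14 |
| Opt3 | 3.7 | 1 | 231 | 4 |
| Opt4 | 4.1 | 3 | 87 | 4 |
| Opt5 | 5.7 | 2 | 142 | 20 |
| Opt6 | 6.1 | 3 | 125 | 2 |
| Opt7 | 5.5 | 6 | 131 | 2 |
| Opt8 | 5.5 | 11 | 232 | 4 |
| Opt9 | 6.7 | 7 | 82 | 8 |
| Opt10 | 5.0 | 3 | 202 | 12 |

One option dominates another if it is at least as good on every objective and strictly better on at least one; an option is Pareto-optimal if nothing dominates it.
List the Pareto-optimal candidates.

Opt1: not dominated (best interview score).
Opt2: not dominated.
Opt3: not dominated (best start delay).
Opt4: not dominated.
Opt5: not dominated (best experience).
Opt6: not dominated.
Opt7: dominated by Opt6 (interview score 6.1≥5.5, start delay 3≤6, salary ask 125≤131, experience 2≥2).
Opt8: dominated by Opt5 (interview score 5.7≥5.5, start delay 2≤11, salary ask 142≤232, experience 20≥4).
Opt9: not dominated (best salary ask).
Opt10: dominated by Opt5 (interview score 5.7≥5.0, start delay 2≤3, salary ask 142≤202, experience 20≥12).

Opt1, Opt2, Opt3, Opt4, Opt5, Opt6, Opt9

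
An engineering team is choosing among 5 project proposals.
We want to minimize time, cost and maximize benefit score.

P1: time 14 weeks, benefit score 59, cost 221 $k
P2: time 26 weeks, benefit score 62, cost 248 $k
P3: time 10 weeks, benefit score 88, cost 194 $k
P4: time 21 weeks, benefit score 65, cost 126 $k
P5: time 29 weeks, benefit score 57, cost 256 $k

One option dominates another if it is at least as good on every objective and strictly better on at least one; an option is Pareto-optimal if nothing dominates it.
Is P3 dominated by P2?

P2 vs P3: P2 is worse on time (26 vs 10), so it does not dominate P3.

No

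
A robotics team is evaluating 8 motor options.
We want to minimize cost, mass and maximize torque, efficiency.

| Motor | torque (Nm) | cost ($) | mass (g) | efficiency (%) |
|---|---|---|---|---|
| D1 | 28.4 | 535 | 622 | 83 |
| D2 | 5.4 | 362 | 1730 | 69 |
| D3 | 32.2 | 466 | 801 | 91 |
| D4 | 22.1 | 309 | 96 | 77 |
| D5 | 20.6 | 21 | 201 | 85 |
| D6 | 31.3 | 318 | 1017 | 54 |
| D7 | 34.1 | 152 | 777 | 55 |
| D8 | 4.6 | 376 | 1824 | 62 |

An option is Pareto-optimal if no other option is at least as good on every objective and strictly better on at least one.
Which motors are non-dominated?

D1, D3, D4, D5, D7

D1: not dominated.
D2: dominated by D4 (torque 22.1≥5.4, cost 309≤362, mass 96≤1730, efficiency 77≥69).
D3: not dominated (best efficiency).
D4: not dominated (best mass).
D5: not dominated (best cost).
D6: dominated by D7 (torque 34.1≥31.3, cost 152≤318, mass 777≤1017, efficiency 55≥54).
D7: not dominated (best torque).
D8: dominated by D2 (torque 5.4≥4.6, cost 362≤376, mass 1730≤1824, efficiency 69≥62).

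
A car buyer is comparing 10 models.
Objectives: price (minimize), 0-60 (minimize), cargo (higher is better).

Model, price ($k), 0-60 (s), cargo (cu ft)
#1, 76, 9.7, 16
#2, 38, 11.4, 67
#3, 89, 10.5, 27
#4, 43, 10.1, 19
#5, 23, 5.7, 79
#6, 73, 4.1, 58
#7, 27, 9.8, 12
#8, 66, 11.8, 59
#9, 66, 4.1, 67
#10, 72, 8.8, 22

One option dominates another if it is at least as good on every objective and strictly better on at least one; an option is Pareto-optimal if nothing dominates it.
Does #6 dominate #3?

Yes

#6 vs #3: price 73≤89, 0-60 4.1≤10.5, cargo 58≥27 — #6 is at least as good on every objective with at least one strict improvement.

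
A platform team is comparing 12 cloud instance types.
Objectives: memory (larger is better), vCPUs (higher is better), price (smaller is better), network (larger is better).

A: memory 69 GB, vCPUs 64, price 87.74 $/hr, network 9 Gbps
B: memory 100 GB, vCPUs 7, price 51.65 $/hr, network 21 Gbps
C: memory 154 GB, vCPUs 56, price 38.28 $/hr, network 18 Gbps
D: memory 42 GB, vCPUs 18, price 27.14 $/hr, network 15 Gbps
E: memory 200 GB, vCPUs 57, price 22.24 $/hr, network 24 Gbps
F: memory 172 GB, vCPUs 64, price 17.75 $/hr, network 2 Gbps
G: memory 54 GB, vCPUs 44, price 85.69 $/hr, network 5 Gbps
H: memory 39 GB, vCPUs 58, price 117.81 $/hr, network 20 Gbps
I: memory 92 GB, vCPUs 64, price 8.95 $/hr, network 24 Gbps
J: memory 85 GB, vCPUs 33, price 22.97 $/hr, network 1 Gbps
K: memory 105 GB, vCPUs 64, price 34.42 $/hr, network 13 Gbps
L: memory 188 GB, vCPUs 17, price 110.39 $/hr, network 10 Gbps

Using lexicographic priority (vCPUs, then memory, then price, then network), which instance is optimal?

F

First maximize vCPUs: best is 64, kept {A, F, I, K}.
Then maximize memory: best is 172, kept {F}.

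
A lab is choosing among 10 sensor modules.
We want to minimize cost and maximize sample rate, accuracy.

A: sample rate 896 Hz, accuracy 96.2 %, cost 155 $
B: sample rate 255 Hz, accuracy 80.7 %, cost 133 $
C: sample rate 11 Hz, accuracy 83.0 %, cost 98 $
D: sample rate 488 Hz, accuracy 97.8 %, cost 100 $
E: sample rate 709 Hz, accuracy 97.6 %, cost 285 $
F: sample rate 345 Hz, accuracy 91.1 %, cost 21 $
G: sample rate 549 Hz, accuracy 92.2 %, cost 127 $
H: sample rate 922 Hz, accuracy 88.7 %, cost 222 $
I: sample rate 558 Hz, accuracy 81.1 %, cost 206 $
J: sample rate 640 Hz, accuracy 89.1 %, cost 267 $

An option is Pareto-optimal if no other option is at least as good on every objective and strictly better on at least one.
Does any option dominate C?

Yes

F vs C: sample rate 345≥11, accuracy 91.1≥83.0, cost 21≤98 — F is at least as good on every objective and strictly better on at least one, so F dominates C.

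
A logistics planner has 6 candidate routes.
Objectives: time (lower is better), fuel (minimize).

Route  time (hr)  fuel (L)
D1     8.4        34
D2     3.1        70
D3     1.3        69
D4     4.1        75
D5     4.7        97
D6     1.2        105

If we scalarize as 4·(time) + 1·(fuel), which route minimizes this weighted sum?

D1: 4·8.4 + 1·34 = 67.6
D2: 4·3.1 + 1·70 = 82.4
D3: 4·1.3 + 1·69 = 74.2
D4: 4·4.1 + 1·75 = 91.4
D5: 4·4.7 + 1·97 = 115.8
D6: 4·1.2 + 1·105 = 109.8
Lowest: D1 at 67.6.

D1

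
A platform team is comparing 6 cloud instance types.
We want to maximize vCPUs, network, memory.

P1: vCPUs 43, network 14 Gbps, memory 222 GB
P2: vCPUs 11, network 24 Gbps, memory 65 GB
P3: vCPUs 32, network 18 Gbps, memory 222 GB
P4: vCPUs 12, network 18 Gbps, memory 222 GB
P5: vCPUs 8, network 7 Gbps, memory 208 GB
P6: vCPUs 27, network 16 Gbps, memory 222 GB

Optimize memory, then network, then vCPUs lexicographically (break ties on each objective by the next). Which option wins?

First maximize memory: best is 222, kept {P1, P3, P4, P6}.
Then maximize network: best is 18, kept {P3, P4}.
Then maximize vCPUs: best is 32, kept {P3}.

P3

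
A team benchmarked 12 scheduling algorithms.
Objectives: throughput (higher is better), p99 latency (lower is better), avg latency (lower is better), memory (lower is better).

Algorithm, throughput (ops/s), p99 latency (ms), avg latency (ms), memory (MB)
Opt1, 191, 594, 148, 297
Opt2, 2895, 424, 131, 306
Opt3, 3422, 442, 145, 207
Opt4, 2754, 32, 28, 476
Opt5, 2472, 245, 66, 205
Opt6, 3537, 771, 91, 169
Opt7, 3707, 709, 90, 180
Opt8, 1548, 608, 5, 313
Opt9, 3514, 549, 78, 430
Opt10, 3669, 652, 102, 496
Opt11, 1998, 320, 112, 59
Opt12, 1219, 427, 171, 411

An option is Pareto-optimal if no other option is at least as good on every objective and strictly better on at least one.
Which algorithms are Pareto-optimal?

Opt2, Opt3, Opt4, Opt5, Opt6, Opt7, Opt8, Opt9, Opt10, Opt11

Opt1: dominated by Opt3 (throughput 3422≥191, p99 latency 442≤594, avg latency 145≤148, memory 207≤297).
Opt2: not dominated.
Opt3: not dominated.
Opt4: not dominated (best p99 latency).
Opt5: not dominated.
Opt6: not dominated.
Opt7: not dominated (best throughput).
Opt8: not dominated (best avg latency).
Opt9: not dominated.
Opt10: not dominated.
Opt11: not dominated (best memory).
Opt12: dominated by Opt2 (throughput 2895≥1219, p99 latency 424≤427, avg latency 131≤171, memory 306≤411).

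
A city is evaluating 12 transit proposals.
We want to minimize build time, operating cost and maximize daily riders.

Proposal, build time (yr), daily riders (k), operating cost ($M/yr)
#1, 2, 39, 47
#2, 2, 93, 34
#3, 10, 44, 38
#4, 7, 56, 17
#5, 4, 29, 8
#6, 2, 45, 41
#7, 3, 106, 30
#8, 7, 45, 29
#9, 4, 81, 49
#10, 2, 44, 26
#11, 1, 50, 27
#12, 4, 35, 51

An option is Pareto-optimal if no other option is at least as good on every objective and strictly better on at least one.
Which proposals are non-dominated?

#2, #4, #5, #7, #10, #11

#1: dominated by #2 (build time 2≤2, daily riders 93≥39, operating cost 34≤47).
#2: not dominated.
#3: dominated by #2 (build time 2≤10, daily riders 93≥44, operating cost 34≤38).
#4: not dominated.
#5: not dominated (best operating cost).
#6: dominated by #2 (build time 2≤2, daily riders 93≥45, operating cost 34≤41).
#7: not dominated (best daily riders).
#8: dominated by #4 (build time 7≤7, daily riders 56≥45, operating cost 17≤29).
#9: dominated by #2 (build time 2≤4, daily riders 93≥81, operating cost 34≤49).
#10: not dominated.
#11: not dominated (best build time).
#12: dominated by #1 (build time 2≤4, daily riders 39≥35, operating cost 47≤51).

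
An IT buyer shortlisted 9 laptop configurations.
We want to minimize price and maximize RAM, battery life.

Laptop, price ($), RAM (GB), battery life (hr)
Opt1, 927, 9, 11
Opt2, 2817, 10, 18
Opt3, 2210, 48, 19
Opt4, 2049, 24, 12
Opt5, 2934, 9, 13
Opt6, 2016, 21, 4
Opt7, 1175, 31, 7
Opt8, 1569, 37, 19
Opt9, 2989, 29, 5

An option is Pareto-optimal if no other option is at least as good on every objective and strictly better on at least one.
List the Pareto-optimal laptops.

Opt1, Opt3, Opt7, Opt8

Opt1: not dominated (best price).
Opt2: dominated by Opt3 (price 2210≤2817, RAM 48≥10, battery life 19≥18).
Opt3: not dominated (best RAM).
Opt4: dominated by Opt8 (price 1569≤2049, RAM 37≥24, battery life 19≥12).
Opt5: dominated by Opt2 (price 2817≤2934, RAM 10≥9, battery life 18≥13).
Opt6: dominated by Opt7 (price 1175≤2016, RAM 31≥21, battery life 7≥4).
Opt7: not dominated.
Opt8: not dominated.
Opt9: dominated by Opt3 (price 2210≤2989, RAM 48≥29, battery life 19≥5).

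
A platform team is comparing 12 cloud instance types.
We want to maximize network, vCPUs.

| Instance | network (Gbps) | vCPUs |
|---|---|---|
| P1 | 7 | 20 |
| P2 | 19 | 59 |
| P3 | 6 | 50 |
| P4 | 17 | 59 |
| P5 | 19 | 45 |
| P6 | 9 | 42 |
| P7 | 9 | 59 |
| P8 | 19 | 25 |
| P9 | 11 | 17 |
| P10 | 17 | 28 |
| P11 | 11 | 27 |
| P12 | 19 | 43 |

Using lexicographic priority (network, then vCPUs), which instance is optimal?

First maximize network: best is 19, kept {P2, P5, P8, P12}.
Then maximize vCPUs: best is 59, kept {P2}.

P2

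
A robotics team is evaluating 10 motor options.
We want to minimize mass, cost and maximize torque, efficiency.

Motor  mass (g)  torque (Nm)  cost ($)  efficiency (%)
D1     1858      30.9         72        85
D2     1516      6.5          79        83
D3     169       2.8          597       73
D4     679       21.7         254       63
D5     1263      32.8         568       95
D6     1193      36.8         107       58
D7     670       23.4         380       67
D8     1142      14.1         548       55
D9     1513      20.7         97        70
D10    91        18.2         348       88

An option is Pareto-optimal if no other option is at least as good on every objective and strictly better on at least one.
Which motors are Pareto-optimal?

D1, D2, D4, D5, D6, D7, D9, D10

D1: not dominated (best cost).
D2: not dominated.
D3: dominated by D10 (mass 91≤169, torque 18.2≥2.8, cost 348≤597, efficiency 88≥73).
D4: not dominated.
D5: not dominated (best efficiency).
D6: not dominated (best torque).
D7: not dominated.
D8: dominated by D4 (mass 679≤1142, torque 21.7≥14.1, cost 254≤548, efficiency 63≥55).
D9: not dominated.
D10: not dominated (best mass).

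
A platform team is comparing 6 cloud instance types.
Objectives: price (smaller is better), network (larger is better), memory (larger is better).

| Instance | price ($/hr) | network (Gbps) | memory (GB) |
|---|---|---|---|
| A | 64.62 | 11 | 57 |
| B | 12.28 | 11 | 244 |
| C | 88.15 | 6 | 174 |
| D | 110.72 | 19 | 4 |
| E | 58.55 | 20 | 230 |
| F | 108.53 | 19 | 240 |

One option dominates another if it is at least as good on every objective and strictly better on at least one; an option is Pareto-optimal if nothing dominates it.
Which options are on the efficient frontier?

B, E, F

A: dominated by B (price 12.28≤64.62, network 11≥11, memory 244≥57).
B: not dominated (best price).
C: dominated by B (price 12.28≤88.15, network 11≥6, memory 244≥174).
D: dominated by E (price 58.55≤110.72, network 20≥19, memory 230≥4).
E: not dominated (best network).
F: not dominated.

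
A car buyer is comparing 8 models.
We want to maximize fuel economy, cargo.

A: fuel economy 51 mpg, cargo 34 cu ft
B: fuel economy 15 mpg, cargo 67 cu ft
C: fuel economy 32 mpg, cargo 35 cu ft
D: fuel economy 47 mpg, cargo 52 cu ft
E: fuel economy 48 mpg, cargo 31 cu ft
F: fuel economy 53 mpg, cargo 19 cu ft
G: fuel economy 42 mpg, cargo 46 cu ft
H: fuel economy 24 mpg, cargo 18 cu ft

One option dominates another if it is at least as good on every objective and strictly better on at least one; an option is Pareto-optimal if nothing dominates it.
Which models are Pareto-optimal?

A, B, D, F

A: not dominated.
B: not dominated (best cargo).
C: dominated by D (fuel economy 47≥32, cargo 52≥35).
D: not dominated.
E: dominated by A (fuel economy 51≥48, cargo 34≥31).
F: not dominated (best fuel economy).
G: dominated by D (fuel economy 47≥42, cargo 52≥46).
H: dominated by A (fuel economy 51≥24, cargo 34≥18).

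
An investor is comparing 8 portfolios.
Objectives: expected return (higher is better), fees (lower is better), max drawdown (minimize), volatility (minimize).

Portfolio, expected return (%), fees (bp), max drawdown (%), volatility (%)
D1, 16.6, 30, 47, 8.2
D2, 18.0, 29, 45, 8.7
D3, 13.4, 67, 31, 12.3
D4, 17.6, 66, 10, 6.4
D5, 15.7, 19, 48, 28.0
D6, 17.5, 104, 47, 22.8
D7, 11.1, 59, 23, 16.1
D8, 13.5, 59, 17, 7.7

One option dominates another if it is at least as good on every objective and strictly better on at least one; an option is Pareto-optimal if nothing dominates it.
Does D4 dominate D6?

Yes

D4 vs D6: expected return 17.6≥17.5, fees 66≤104, max drawdown 10≤47, volatility 6.4≤22.8 — D4 is at least as good on every objective with at least one strict improvement.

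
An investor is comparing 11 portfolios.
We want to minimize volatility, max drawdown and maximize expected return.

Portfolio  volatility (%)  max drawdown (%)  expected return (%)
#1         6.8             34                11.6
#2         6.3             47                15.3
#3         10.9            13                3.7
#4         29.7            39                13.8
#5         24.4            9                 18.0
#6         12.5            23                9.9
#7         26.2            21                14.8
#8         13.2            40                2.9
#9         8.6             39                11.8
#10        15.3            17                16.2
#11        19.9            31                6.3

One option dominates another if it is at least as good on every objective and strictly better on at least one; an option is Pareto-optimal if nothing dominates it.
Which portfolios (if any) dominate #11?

#6: volatility 12.5≤19.9, max drawdown 23≤31, expected return 9.9≥6.3 — dominates #11.
#10: volatility 15.3≤19.9, max drawdown 17≤31, expected return 16.2≥6.3 — dominates #11.
Others (#1, #2, #3, #4, #5, #7, #8, #9) are each worse than #11 on at least one objective.

#6, #10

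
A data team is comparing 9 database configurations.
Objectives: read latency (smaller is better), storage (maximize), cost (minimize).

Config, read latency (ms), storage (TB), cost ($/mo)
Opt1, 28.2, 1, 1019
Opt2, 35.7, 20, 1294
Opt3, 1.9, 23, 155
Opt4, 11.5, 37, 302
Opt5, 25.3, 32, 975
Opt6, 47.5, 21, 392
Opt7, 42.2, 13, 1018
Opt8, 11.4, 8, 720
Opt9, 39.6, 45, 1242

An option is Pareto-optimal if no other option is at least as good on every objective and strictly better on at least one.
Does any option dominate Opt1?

Yes

Opt3 vs Opt1: read latency 1.9≤28.2, storage 23≥1, cost 155≤1019 — Opt3 is at least as good on every objective and strictly better on at least one, so Opt3 dominates Opt1.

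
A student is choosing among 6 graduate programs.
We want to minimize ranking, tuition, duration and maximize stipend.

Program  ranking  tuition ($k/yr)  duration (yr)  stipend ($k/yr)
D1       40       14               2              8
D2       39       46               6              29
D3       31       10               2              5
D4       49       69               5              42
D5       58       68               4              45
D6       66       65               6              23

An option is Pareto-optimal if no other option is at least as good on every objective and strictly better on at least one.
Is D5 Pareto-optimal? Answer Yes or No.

D1: worse on stipend (8 vs 45).
D2: worse on duration (6 vs 4).
D3: worse on stipend (5 vs 45).
D4: worse on tuition (69 vs 68).
D6: worse on ranking (66 vs 58).
No option is at least as good as D5 on every objective and strictly better on one.

Yes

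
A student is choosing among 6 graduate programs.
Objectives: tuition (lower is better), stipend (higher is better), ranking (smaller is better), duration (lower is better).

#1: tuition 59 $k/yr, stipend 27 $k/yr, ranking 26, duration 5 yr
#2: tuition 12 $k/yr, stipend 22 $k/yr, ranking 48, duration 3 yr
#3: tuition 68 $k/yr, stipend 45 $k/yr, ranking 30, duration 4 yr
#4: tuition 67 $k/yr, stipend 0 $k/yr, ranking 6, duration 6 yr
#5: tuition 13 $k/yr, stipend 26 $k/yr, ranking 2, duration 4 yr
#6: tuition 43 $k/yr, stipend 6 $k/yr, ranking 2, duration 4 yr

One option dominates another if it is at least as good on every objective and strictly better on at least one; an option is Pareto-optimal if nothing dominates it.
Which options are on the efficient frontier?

#1, #2, #3, #5

#1: not dominated.
#2: not dominated (best tuition).
#3: not dominated (best stipend).
#4: dominated by #5 (tuition 13≤67, stipend 26≥0, ranking 2≤6, duration 4≤6).
#5: not dominated.
#6: dominated by #5 (tuition 13≤43, stipend 26≥6, ranking 2≤2, duration 4≤4).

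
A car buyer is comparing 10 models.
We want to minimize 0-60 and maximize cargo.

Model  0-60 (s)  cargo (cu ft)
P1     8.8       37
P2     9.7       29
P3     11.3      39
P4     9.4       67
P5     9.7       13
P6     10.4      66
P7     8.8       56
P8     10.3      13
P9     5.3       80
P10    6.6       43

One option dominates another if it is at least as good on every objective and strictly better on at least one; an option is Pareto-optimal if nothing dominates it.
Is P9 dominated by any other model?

No

P1: worse on 0-60 (8.8 vs 5.3).
P2: worse on 0-60 (9.7 vs 5.3).
P3: worse on 0-60 (11.3 vs 5.3).
P4: worse on 0-60 (9.4 vs 5.3).
P5: worse on 0-60 (9.7 vs 5.3).
P6: worse on 0-60 (10.4 vs 5.3).
P7: worse on 0-60 (8.8 vs 5.3).
P8: worse on 0-60 (10.3 vs 5.3).
P10: worse on 0-60 (6.6 vs 5.3).
No option is at least as good as P9 on every objective and strictly better on one.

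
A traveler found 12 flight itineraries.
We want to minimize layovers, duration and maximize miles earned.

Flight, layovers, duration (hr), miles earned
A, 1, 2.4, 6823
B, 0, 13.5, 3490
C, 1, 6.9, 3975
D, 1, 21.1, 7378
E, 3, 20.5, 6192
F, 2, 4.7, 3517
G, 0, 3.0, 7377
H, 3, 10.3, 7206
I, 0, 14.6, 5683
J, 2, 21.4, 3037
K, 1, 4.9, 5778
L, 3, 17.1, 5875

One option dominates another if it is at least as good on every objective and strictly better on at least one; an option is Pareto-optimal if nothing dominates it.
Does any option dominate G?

A: worse on layovers (1 vs 0).
B: worse on duration (13.5 vs 3.0).
C: worse on layovers (1 vs 0).
D: worse on layovers (1 vs 0).
E: worse on layovers (3 vs 0).
F: worse on layovers (2 vs 0).
H: worse on layovers (3 vs 0).
I: worse on duration (14.6 vs 3.0).
J: worse on layovers (2 vs 0).
K: worse on layovers (1 vs 0).
L: worse on layovers (3 vs 0).
No option is at least as good as G on every objective and strictly better on one.

No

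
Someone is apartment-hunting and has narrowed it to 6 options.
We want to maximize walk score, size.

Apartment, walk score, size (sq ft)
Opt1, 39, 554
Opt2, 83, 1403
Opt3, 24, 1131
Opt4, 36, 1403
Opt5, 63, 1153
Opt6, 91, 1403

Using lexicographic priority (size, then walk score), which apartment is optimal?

First maximize size: best is 1403, kept {Opt2, Opt4, Opt6}.
Then maximize walk score: best is 91, kept {Opt6}.

Opt6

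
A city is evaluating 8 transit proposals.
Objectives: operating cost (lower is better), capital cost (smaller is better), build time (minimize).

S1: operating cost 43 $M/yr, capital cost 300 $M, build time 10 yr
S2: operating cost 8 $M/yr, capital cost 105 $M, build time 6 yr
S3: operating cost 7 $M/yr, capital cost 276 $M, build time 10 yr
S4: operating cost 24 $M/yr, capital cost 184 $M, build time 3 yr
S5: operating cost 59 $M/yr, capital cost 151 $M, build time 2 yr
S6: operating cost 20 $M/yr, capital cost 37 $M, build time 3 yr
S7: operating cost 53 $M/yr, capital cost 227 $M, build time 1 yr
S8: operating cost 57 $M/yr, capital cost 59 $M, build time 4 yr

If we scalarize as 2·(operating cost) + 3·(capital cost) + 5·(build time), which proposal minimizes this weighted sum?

S1: 2·43 + 3·300 + 5·10 = 1036
S2: 2·8 + 3·105 + 5·6 = 361
S3: 2·7 + 3·276 + 5·10 = 892
S4: 2·24 + 3·184 + 5·3 = 615
S5: 2·59 + 3·151 + 5·2 = 581
S6: 2·20 + 3·37 + 5·3 = 166
S7: 2·53 + 3·227 + 5·1 = 792
S8: 2·57 + 3·59 + 5·4 = 311
Lowest: S6 at 166.

S6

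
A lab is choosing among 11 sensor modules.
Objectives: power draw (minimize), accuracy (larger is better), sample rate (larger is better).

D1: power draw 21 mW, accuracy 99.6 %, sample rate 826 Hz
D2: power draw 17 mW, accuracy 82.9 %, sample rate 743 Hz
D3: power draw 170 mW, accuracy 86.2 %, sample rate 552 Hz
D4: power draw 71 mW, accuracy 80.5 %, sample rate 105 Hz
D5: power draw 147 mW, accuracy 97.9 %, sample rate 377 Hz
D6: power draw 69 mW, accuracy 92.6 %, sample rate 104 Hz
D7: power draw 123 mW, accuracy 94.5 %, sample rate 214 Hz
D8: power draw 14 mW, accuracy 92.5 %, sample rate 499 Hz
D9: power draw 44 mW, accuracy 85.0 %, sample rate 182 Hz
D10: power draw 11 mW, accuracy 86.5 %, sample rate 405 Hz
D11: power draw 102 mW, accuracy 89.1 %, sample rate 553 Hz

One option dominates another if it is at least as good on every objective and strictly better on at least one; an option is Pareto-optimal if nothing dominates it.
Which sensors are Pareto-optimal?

D1, D2, D8, D10

D1: not dominated (best accuracy).
D2: not dominated.
D3: dominated by D1 (power draw 21≤170, accuracy 99.6≥86.2, sample rate 826≥552).
D4: dominated by D1 (power draw 21≤71, accuracy 99.6≥80.5, sample rate 826≥105).
D5: dominated by D1 (power draw 21≤147, accuracy 99.6≥97.9, sample rate 826≥377).
D6: dominated by D1 (power draw 21≤69, accuracy 99.6≥92.6, sample rate 826≥104).
D7: dominated by D1 (power draw 21≤123, accuracy 99.6≥94.5, sample rate 826≥214).
D8: not dominated.
D9: dominated by D1 (power draw 21≤44, accuracy 99.6≥85.0, sample rate 826≥182).
D10: not dominated (best power draw).
D11: dominated by D1 (power draw 21≤102, accuracy 99.6≥89.1, sample rate 826≥553).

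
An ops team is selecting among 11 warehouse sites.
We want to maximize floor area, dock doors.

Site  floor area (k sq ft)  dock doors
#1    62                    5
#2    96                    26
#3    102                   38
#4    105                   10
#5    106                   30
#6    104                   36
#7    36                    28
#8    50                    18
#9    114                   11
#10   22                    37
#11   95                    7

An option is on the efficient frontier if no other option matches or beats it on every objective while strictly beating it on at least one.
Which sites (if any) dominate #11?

#2: floor area 96≥95, dock doors 26≥7 — dominates #11.
#3: floor area 102≥95, dock doors 38≥7 — dominates #11.
#4: floor area 105≥95, dock doors 10≥7 — dominates #11.
#5: floor area 106≥95, dock doors 30≥7 — dominates #11.
#6: floor area 104≥95, dock doors 36≥7 — dominates #11.
#9: floor area 114≥95, dock doors 11≥7 — dominates #11.
Others (#1, #7, #8, #10) are each worse than #11 on at least one objective.

#2, #3, #4, #5, #6, #9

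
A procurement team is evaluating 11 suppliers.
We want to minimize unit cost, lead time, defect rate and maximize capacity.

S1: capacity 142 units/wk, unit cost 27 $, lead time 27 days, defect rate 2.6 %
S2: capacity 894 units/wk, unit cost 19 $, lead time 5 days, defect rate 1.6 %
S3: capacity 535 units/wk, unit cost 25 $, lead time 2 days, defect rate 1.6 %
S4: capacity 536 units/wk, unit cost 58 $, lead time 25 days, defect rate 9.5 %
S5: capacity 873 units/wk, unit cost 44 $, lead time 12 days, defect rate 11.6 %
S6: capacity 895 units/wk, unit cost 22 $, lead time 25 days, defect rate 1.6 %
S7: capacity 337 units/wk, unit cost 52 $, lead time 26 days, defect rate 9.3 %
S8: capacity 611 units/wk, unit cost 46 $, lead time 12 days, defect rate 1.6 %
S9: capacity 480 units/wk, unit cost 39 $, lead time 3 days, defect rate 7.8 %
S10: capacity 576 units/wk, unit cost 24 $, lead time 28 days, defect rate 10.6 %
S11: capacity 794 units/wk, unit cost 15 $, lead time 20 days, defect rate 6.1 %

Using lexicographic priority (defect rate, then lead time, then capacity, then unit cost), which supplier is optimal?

First minimize defect rate: best is 1.6, kept {S2, S3, S6, S8}.
Then minimize lead time: best is 2, kept {S3}.

S3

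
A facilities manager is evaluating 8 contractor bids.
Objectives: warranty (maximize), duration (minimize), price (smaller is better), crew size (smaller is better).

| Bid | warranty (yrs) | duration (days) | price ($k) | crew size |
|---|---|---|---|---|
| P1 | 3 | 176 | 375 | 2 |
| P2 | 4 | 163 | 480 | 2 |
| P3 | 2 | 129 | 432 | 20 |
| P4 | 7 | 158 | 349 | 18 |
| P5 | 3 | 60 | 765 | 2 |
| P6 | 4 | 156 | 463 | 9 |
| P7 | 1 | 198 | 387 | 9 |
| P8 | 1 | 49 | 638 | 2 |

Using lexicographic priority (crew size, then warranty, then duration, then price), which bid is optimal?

P2

First minimize crew size: best is 2, kept {P1, P2, P5, P8}.
Then maximize warranty: best is 4, kept {P2}.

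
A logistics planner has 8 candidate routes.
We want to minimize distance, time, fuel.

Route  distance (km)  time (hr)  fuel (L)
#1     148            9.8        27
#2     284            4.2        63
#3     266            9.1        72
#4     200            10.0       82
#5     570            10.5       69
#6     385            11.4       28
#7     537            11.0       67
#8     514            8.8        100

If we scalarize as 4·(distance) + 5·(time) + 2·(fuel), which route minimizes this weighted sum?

#1

#1: 4·148 + 5·9.8 + 2·27 = 695.0
#2: 4·284 + 5·4.2 + 2·63 = 1283.0
#3: 4·266 + 5·9.1 + 2·72 = 1253.5
#4: 4·200 + 5·10.0 + 2·82 = 1014.0
#5: 4·570 + 5·10.5 + 2·69 = 2470.5
#6: 4·385 + 5·11.4 + 2·28 = 1653.0
#7: 4·537 + 5·11.0 + 2·67 = 2337.0
#8: 4·514 + 5·8.8 + 2·100 = 2300.0
Lowest: #1 at 695.0.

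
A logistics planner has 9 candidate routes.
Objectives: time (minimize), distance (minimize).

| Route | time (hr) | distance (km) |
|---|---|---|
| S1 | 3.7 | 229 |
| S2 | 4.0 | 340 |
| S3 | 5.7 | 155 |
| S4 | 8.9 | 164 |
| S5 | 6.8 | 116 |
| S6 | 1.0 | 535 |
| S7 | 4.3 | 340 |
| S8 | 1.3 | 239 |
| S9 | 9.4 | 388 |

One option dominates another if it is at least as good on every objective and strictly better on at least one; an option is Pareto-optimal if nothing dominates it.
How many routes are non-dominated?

5

S1: not dominated.
S2: dominated by S1 (time 3.7≤4.0, distance 229≤340).
S3: not dominated.
S4: dominated by S3 (time 5.7≤8.9, distance 155≤164).
S5: not dominated (best distance).
S6: not dominated (best time).
S7: dominated by S1 (time 3.7≤4.3, distance 229≤340).
S8: not dominated.
S9: dominated by S1 (time 3.7≤9.4, distance 229≤388).
Pareto-optimal: S1, S3, S5, S6, S8 → 5.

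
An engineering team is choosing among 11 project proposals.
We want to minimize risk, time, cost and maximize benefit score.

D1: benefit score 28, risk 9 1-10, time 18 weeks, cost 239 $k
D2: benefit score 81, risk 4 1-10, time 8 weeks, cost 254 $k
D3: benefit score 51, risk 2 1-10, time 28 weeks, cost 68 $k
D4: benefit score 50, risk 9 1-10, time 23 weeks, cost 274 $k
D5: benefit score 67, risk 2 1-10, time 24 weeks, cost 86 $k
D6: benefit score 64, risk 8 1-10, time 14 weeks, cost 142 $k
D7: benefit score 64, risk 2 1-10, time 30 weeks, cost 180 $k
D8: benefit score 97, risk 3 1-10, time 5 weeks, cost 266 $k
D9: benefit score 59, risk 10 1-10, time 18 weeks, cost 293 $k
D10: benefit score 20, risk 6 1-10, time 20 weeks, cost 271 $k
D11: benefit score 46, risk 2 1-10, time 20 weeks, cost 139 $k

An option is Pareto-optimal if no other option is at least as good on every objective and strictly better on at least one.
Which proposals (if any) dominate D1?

D6: benefit score 64≥28, risk 8≤9, time 14≤18, cost 142≤239 — dominates D1.
Others (D2, D3, D4, D5, D7, D8, D9, D10, D11) are each worse than D1 on at least one objective.

D6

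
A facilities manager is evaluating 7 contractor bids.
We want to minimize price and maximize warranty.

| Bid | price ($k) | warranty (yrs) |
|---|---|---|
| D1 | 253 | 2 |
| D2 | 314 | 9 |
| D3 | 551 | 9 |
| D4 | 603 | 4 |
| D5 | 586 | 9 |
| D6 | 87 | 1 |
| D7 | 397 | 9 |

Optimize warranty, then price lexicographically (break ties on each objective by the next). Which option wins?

D2

First maximize warranty: best is 9, kept {D2, D3, D5, D7}.
Then minimize price: best is 314, kept {D2}.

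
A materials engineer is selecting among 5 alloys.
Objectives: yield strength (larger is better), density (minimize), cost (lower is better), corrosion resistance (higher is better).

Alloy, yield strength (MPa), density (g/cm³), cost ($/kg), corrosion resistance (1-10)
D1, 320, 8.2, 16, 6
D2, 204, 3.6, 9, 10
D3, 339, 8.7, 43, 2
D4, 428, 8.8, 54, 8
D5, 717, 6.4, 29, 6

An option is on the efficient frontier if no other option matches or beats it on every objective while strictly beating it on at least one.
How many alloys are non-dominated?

4

D1: not dominated.
D2: not dominated (best density).
D3: dominated by D5 (yield strength 717≥339, density 6.4≤8.7, cost 29≤43, corrosion resistance 6≥2).
D4: not dominated.
D5: not dominated (best yield strength).
Pareto-optimal: D1, D2, D4, D5 → 4.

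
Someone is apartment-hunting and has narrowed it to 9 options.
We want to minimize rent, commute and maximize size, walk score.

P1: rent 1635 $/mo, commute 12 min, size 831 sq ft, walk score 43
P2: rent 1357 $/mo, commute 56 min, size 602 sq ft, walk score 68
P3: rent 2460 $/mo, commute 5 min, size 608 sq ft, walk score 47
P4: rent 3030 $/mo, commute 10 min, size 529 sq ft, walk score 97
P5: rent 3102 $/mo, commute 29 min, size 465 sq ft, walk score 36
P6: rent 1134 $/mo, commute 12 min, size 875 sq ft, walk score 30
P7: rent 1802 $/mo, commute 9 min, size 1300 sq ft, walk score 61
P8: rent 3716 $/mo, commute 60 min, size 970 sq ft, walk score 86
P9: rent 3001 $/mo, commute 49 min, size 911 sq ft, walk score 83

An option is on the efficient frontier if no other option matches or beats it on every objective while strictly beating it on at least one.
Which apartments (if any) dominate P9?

P1: worse on size (831 vs 911).
P2: worse on commute (56 vs 49).
P3: worse on size (608 vs 911).
P4: worse on rent (3030 vs 3001).
P5: worse on rent (3102 vs 3001).
P6: worse on size (875 vs 911).
P7: worse on walk score (61 vs 83).
P8: worse on rent (3716 vs 3001).
No option dominates P9.

none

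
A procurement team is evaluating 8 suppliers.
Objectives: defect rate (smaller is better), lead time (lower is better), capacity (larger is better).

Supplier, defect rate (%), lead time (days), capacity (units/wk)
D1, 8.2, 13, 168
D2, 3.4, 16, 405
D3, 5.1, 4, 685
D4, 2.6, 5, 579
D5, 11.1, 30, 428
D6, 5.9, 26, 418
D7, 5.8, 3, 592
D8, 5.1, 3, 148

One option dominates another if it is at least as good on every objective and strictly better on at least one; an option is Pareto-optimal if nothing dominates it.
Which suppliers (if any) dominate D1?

D3, D4, D7

D3: defect rate 5.1≤8.2, lead time 4≤13, capacity 685≥168 — dominates D1.
D4: defect rate 2.6≤8.2, lead time 5≤13, capacity 579≥168 — dominates D1.
D7: defect rate 5.8≤8.2, lead time 3≤13, capacity 592≥168 — dominates D1.
Others (D2, D5, D6, D8) are each worse than D1 on at least one objective.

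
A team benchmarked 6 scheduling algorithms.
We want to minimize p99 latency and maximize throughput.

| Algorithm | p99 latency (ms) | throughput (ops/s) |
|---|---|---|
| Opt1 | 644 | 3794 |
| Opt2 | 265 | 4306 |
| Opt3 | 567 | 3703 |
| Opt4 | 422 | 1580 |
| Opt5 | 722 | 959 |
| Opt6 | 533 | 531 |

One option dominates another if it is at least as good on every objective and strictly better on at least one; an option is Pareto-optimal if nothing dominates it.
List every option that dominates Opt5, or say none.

Opt1, Opt2, Opt3, Opt4

Opt1: p99 latency 644≤722, throughput 3794≥959 — dominates Opt5.
Opt2: p99 latency 265≤722, throughput 4306≥959 — dominates Opt5.
Opt3: p99 latency 567≤722, throughput 3703≥959 — dominates Opt5.
Opt4: p99 latency 422≤722, throughput 1580≥959 — dominates Opt5.
Others (Opt6) are each worse than Opt5 on at least one objective.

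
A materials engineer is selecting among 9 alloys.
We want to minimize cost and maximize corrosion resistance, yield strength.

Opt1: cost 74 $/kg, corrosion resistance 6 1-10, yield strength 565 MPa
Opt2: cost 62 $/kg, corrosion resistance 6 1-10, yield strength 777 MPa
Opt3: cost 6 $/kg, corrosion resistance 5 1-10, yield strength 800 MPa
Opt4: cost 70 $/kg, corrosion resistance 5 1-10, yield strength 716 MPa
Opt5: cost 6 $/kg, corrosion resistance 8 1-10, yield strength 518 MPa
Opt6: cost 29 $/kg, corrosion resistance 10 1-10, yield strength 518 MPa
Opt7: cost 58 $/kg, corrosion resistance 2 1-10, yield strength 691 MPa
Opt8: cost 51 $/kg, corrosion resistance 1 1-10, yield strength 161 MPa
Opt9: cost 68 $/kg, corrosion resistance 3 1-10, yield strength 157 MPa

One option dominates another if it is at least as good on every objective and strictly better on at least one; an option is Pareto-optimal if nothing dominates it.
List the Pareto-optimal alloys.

Opt1: dominated by Opt2 (cost 62≤74, corrosion resistance 6≥6, yield strength 777≥565).
Opt2: not dominated.
Opt3: not dominated (best yield strength).
Opt4: dominated by Opt2 (cost 62≤70, corrosion resistance 6≥5, yield strength 777≥716).
Opt5: not dominated.
Opt6: not dominated (best corrosion resistance).
Opt7: dominated by Opt3 (cost 6≤58, corrosion resistance 5≥2, yield strength 800≥691).
Opt8: dominated by Opt3 (cost 6≤51, corrosion resistance 5≥1, yield strength 800≥161).
Opt9: dominated by Opt2 (cost 62≤68, corrosion resistance 6≥3, yield strength 777≥157).

Opt2, Opt3, Opt5, Opt6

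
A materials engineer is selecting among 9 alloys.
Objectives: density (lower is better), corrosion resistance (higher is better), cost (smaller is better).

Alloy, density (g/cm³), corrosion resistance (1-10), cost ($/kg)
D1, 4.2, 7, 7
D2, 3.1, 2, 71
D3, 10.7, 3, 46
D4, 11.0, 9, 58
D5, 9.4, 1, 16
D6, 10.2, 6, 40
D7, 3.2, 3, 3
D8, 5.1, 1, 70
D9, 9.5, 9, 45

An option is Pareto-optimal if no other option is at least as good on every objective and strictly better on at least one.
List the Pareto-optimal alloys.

D1: not dominated.
D2: not dominated (best density).
D3: dominated by D1 (density 4.2≤10.7, corrosion resistance 7≥3, cost 7≤46).
D4: dominated by D9 (density 9.5≤11.0, corrosion resistance 9≥9, cost 45≤58).
D5: dominated by D1 (density 4.2≤9.4, corrosion resistance 7≥1, cost 7≤16).
D6: dominated by D1 (density 4.2≤10.2, corrosion resistance 7≥6, cost 7≤40).
D7: not dominated (best cost).
D8: dominated by D1 (density 4.2≤5.1, corrosion resistance 7≥1, cost 7≤70).
D9: not dominated.

D1, D2, D7, D9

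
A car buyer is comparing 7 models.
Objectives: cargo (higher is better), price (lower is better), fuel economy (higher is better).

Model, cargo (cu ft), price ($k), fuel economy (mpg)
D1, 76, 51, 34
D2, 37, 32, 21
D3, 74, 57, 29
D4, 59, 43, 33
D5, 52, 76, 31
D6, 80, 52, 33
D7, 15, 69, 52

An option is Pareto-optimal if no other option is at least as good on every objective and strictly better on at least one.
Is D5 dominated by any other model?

D1 vs D5: cargo 76≥52, price 51≤76, fuel economy 34≥31 — D1 is at least as good on every objective and strictly better on at least one, so D1 dominates D5.

Yes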